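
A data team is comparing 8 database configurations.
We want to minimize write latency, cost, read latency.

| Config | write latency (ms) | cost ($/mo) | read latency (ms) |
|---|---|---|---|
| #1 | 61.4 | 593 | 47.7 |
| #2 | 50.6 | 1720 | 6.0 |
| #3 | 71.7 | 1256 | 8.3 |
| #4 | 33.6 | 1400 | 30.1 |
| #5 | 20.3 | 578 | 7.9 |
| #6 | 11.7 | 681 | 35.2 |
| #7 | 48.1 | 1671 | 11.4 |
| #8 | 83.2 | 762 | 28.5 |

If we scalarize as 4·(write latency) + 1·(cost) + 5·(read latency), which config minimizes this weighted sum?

#1: 4·61.4 + 1·593 + 5·47.7 = 1077.1
#2: 4·50.6 + 1·1720 + 5·6.0 = 1952.4
#3: 4·71.7 + 1·1256 + 5·8.3 = 1584.3
#4: 4·33.6 + 1·1400 + 5·30.1 = 1684.9
#5: 4·20.3 + 1·578 + 5·7.9 = 698.7
#6: 4·11.7 + 1·681 + 5·35.2 = 903.8
#7: 4·48.1 + 1·1671 + 5·11.4 = 1920.4
#8: 4·83.2 + 1·762 + 5·28.5 = 1237.3
Lowest: #5 at 698.7.

#5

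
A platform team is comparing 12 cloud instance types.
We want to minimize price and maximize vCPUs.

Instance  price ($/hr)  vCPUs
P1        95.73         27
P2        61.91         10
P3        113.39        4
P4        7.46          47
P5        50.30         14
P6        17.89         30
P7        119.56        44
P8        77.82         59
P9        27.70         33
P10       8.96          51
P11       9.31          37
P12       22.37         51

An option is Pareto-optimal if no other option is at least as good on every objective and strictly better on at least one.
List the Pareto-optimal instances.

P1: dominated by P4 (price 7.46≤95.73, vCPUs 47≥27).
P2: dominated by P4 (price 7.46≤61.91, vCPUs 47≥10).
P3: dominated by P1 (price 95.73≤113.39, vCPUs 27≥4).
P4: not dominated (best price).
P5: dominated by P4 (price 7.46≤50.30, vCPUs 47≥14).
P6: dominated by P4 (price 7.46≤17.89, vCPUs 47≥30).
P7: dominated by P4 (price 7.46≤119.56, vCPUs 47≥44).
P8: not dominated (best vCPUs).
P9: dominated by P4 (price 7.46≤27.70, vCPUs 47≥33).
P10: not dominated.
P11: dominated by P4 (price 7.46≤9.31, vCPUs 47≥37).
P12: dominated by P10 (price 8.96≤22.37, vCPUs 51≥51).

P4, P8, P10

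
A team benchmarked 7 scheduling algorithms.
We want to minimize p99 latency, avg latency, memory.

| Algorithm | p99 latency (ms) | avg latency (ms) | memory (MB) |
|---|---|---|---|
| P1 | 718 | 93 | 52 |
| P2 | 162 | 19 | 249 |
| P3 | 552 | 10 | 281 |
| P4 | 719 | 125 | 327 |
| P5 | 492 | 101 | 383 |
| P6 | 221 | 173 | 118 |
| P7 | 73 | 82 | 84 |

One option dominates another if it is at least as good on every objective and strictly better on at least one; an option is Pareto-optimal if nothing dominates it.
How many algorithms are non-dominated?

P1: not dominated (best memory).
P2: not dominated.
P3: not dominated (best avg latency).
P4: dominated by P1 (p99 latency 718≤719, avg latency 93≤125, memory 52≤327).
P5: dominated by P2 (p99 latency 162≤492, avg latency 19≤101, memory 249≤383).
P6: dominated by P7 (p99 latency 73≤221, avg latency 82≤173, memory 84≤118).
P7: not dominated (best p99 latency).
Pareto-optimal: P1, P2, P3, P7 → 4.

4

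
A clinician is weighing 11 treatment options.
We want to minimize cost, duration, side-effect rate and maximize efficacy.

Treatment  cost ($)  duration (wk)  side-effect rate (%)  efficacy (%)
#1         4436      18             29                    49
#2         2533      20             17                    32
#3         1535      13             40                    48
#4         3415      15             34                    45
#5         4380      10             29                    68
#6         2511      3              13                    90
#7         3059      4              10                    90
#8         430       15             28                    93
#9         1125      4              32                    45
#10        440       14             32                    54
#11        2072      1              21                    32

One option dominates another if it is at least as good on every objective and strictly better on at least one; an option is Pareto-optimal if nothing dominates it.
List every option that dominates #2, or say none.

#6: cost 2511≤2533, duration 3≤20, side-effect rate 13≤17, efficacy 90≥32 — dominates #2.
Others (#1, #3, #4, #5, #7, #8, #9, #10, #11) are each worse than #2 on at least one objective.

#6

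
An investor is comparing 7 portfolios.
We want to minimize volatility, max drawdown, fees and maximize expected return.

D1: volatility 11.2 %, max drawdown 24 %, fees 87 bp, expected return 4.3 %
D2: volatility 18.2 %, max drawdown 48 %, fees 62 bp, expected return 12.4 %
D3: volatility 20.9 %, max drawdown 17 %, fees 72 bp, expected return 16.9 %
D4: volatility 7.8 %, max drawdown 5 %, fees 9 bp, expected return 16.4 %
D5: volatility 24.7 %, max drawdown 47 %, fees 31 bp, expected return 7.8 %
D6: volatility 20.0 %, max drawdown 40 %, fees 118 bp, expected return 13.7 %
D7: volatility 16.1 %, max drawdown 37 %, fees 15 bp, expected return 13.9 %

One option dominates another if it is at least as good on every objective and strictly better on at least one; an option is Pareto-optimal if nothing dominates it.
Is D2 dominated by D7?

D7 vs D2: volatility 16.1≤18.2, max drawdown 37≤48, fees 15≤62, expected return 13.9≥12.4 — D7 is at least as good on every objective with at least one strict improvement.

Yes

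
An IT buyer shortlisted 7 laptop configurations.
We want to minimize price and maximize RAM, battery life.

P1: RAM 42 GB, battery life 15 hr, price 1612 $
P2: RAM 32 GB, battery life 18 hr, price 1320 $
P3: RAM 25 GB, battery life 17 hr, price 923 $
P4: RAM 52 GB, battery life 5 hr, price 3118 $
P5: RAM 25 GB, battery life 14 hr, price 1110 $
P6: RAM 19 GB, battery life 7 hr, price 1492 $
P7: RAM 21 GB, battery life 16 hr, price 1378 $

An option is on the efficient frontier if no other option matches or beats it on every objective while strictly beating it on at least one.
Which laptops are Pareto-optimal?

P1, P2, P3, P4

P1: not dominated.
P2: not dominated (best battery life).
P3: not dominated (best price).
P4: not dominated (best RAM).
P5: dominated by P3 (RAM 25≥25, battery life 17≥14, price 923≤1110).
P6: dominated by P2 (RAM 32≥19, battery life 18≥7, price 1320≤1492).
P7: dominated by P2 (RAM 32≥21, battery life 18≥16, price 1320≤1378).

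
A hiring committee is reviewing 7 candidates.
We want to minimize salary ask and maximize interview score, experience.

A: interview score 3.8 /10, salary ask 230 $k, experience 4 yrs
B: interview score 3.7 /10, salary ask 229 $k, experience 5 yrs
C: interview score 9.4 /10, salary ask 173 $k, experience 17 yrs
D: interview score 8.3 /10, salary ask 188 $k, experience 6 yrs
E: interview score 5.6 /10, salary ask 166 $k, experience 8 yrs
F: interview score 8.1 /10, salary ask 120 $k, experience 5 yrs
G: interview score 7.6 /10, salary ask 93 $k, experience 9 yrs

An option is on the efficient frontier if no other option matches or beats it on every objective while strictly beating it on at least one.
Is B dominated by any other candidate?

C vs B: interview score 9.4≥3.7, salary ask 173≤229, experience 17≥5 — C is at least as good on every objective and strictly better on at least one, so C dominates B.

Yes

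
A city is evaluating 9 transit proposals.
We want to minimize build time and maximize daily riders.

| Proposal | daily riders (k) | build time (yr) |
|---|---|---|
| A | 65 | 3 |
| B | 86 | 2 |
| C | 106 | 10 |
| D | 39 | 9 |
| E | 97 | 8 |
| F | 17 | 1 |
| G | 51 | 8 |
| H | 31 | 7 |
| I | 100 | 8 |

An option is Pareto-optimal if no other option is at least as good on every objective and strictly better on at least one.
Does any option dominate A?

B vs A: daily riders 86≥65, build time 2≤3 — B is at least as good on every objective and strictly better on at least one, so B dominates A.

Yes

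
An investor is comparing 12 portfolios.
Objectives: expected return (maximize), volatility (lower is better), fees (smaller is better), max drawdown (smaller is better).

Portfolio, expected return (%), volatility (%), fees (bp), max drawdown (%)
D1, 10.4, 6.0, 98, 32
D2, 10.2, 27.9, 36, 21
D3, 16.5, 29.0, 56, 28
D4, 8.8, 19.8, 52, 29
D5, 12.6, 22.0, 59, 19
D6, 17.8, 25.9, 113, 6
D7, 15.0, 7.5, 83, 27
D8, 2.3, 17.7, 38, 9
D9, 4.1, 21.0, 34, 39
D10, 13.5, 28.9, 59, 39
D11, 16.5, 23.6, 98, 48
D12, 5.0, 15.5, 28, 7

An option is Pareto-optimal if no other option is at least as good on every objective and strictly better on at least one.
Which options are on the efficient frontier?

D1, D2, D3, D4, D5, D6, D7, D10, D11, D12

D1: not dominated (best volatility).
D2: not dominated.
D3: not dominated.
D4: not dominated.
D5: not dominated.
D6: not dominated (best expected return).
D7: not dominated.
D8: dominated by D12 (expected return 5.0≥2.3, volatility 15.5≤17.7, fees 28≤38, max drawdown 7≤9).
D9: dominated by D12 (expected return 5.0≥4.1, volatility 15.5≤21.0, fees 28≤34, max drawdown 7≤39).
D10: not dominated.
D11: not dominated.
D12: not dominated (best fees).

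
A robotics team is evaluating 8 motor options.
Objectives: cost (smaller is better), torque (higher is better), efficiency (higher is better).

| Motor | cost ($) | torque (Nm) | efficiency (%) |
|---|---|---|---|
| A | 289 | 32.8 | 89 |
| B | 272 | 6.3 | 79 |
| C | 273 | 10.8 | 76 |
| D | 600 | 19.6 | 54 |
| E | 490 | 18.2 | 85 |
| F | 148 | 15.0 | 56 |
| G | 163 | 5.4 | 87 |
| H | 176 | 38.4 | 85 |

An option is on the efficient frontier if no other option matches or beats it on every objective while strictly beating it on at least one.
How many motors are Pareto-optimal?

4

A: not dominated (best efficiency).
B: dominated by H (cost 176≤272, torque 38.4≥6.3, efficiency 85≥79).
C: dominated by H (cost 176≤273, torque 38.4≥10.8, efficiency 85≥76).
D: dominated by A (cost 289≤600, torque 32.8≥19.6, efficiency 89≥54).
E: dominated by A (cost 289≤490, torque 32.8≥18.2, efficiency 89≥85).
F: not dominated (best cost).
G: not dominated.
H: not dominated (best torque).
Pareto-optimal: A, F, G, H → 4.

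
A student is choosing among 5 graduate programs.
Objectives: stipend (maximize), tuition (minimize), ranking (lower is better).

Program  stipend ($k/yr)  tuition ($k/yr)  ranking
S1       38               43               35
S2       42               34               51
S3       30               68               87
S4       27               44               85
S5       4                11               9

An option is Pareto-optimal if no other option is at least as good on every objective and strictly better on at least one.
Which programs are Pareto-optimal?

S1: not dominated.
S2: not dominated (best stipend).
S3: dominated by S1 (stipend 38≥30, tuition 43≤68, ranking 35≤87).
S4: dominated by S1 (stipend 38≥27, tuition 43≤44, ranking 35≤85).
S5: not dominated (best tuition).

S1, S2, S5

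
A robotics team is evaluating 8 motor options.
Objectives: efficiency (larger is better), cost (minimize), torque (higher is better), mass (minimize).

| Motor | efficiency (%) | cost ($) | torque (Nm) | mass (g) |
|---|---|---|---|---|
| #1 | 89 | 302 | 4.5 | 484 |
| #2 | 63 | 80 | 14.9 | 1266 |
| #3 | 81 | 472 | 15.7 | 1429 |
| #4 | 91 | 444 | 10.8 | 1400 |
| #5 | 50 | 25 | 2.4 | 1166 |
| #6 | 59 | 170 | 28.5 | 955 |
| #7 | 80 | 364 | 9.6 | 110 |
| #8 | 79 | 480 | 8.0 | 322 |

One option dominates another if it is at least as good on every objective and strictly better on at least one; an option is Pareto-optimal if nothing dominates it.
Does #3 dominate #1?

No

#3 vs #1: #3 is worse on efficiency (81 vs 89), so it does not dominate #1.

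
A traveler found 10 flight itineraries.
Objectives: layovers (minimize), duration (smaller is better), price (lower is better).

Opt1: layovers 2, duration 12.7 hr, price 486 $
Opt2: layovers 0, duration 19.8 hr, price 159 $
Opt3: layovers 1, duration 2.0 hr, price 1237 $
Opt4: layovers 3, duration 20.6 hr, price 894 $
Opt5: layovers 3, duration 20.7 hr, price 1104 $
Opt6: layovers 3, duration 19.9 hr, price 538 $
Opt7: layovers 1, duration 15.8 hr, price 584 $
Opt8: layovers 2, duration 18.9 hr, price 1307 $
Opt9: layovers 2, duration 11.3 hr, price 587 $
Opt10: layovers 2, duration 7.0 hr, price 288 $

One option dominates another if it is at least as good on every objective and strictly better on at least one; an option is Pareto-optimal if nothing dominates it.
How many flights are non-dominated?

Opt1: dominated by Opt10 (layovers 2≤2, duration 7.0≤12.7, price 288≤486).
Opt2: not dominated (best layovers).
Opt3: not dominated (best duration).
Opt4: dominated by Opt1 (layovers 2≤3, duration 12.7≤20.6, price 486≤894).
Opt5: dominated by Opt1 (layovers 2≤3, duration 12.7≤20.7, price 486≤1104).
Opt6: dominated by Opt1 (layovers 2≤3, duration 12.7≤19.9, price 486≤538).
Opt7: not dominated.
Opt8: dominated by Opt1 (layovers 2≤2, duration 12.7≤18.9, price 486≤1307).
Opt9: dominated by Opt10 (layovers 2≤2, duration 7.0≤11.3, price 288≤587).
Opt10: not dominated.
Pareto-optimal: Opt2, Opt3, Opt7, Opt10 → 4.

4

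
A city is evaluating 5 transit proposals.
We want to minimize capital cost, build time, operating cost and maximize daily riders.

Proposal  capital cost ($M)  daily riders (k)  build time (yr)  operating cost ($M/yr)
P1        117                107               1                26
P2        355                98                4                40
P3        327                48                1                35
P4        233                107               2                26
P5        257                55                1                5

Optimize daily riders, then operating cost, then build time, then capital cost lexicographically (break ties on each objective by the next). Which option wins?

P1

First maximize daily riders: best is 107, kept {P1, P4}.
Then minimize operating cost: best is 26, kept {P1, P4}.
Then minimize build time: best is 1, kept {P1}.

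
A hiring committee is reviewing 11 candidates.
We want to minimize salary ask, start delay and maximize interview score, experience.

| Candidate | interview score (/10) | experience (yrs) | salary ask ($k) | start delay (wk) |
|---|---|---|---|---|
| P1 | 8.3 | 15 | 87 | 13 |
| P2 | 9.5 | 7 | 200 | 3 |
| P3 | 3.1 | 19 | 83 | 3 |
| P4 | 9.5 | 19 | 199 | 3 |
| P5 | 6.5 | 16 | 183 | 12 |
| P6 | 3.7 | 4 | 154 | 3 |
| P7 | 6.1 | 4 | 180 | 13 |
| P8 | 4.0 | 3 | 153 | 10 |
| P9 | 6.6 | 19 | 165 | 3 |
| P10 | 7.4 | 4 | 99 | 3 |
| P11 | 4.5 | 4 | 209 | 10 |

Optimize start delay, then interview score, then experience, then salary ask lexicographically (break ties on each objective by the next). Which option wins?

First minimize start delay: best is 3, kept {P2, P3, P4, P6, P9, P10}.
Then maximize interview score: best is 9.5, kept {P2, P4}.
Then maximize experience: best is 19, kept {P4}.

P4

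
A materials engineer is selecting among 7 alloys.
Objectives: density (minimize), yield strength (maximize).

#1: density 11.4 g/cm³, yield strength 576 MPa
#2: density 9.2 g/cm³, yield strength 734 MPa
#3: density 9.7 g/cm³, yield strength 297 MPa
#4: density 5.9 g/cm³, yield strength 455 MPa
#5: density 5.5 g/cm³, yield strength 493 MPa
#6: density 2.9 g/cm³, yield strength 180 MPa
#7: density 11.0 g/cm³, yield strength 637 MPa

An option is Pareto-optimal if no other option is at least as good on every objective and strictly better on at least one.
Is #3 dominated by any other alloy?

Yes

#2 vs #3: density 9.2≤9.7, yield strength 734≥297 — #2 is at least as good on every objective and strictly better on at least one, so #2 dominates #3.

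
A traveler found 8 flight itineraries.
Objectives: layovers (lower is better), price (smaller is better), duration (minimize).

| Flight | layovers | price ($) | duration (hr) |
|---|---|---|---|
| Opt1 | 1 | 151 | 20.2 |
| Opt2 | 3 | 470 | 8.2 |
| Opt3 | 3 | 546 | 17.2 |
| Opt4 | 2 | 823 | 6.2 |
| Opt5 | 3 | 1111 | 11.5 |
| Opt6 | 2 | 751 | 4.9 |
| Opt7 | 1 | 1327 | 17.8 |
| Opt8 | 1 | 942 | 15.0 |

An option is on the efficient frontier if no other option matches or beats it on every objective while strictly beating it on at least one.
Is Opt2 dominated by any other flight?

Opt1: worse on duration (20.2 vs 8.2).
Opt3: worse on price (546 vs 470).
Opt4: worse on price (823 vs 470).
Opt5: worse on price (1111 vs 470).
Opt6: worse on price (751 vs 470).
Opt7: worse on price (1327 vs 470).
Opt8: worse on price (942 vs 470).
No option is at least as good as Opt2 on every objective and strictly better on one.

No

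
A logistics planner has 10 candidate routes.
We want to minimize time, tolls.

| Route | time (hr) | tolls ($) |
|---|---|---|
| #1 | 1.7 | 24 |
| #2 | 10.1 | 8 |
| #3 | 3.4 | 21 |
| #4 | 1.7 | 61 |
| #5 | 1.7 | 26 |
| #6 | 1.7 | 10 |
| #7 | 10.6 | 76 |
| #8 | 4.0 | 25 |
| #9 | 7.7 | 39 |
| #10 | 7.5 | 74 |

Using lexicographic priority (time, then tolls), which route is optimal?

First minimize time: best is 1.7, kept {#1, #4, #5, #6}.
Then minimize tolls: best is 10, kept {#6}.

#6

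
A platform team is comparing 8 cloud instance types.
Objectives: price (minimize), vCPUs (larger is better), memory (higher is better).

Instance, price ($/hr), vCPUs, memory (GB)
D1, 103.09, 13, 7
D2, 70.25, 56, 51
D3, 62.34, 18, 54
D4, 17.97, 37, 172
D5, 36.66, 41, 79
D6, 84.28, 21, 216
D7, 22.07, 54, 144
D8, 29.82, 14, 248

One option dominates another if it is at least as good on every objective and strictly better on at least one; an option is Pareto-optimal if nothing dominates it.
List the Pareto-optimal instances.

D2, D4, D6, D7, D8

D1: dominated by D2 (price 70.25≤103.09, vCPUs 56≥13, memory 51≥7).
D2: not dominated (best vCPUs).
D3: dominated by D4 (price 17.97≤62.34, vCPUs 37≥18, memory 172≥54).
D4: not dominated (best price).
D5: dominated by D7 (price 22.07≤36.66, vCPUs 54≥41, memory 144≥79).
D6: not dominated.
D7: not dominated.
D8: not dominated (best memory).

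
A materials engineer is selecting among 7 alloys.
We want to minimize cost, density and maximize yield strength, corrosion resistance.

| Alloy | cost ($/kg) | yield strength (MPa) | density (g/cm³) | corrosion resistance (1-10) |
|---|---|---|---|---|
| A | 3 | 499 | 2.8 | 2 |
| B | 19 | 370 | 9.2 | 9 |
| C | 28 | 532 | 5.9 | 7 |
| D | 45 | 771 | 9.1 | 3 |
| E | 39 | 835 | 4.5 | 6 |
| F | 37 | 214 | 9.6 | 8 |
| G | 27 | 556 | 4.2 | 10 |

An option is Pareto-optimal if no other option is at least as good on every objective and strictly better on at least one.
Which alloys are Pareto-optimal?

A: not dominated (best cost).
B: not dominated.
C: dominated by G (cost 27≤28, yield strength 556≥532, density 4.2≤5.9, corrosion resistance 10≥7).
D: dominated by E (cost 39≤45, yield strength 835≥771, density 4.5≤9.1, corrosion resistance 6≥3).
E: not dominated (best yield strength).
F: dominated by B (cost 19≤37, yield strength 370≥214, density 9.2≤9.6, corrosion resistance 9≥8).
G: not dominated (best corrosion resistance).

A, B, E, G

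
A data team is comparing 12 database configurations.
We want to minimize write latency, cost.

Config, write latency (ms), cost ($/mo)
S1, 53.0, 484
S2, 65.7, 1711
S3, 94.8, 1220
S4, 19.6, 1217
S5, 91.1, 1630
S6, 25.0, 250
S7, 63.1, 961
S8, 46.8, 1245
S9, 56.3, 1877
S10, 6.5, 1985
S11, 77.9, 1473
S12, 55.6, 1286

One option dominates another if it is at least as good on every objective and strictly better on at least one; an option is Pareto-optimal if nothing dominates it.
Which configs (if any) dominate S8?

S4: write latency 19.6≤46.8, cost 1217≤1245 — dominates S8.
S6: write latency 25.0≤46.8, cost 250≤1245 — dominates S8.
Others (S1, S2, S3, S5, S7, S9, S10, S11, S12) are each worse than S8 on at least one objective.

S4, S6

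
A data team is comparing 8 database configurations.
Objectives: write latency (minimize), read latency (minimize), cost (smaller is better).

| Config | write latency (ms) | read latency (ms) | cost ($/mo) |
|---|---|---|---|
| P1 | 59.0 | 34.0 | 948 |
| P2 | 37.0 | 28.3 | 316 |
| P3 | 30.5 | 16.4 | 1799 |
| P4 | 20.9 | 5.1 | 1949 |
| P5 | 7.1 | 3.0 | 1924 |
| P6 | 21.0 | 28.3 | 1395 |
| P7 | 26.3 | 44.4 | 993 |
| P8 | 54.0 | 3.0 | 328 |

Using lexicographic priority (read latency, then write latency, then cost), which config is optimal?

P5

First minimize read latency: best is 3.0, kept {P5, P8}.
Then minimize write latency: best is 7.1, kept {P5}.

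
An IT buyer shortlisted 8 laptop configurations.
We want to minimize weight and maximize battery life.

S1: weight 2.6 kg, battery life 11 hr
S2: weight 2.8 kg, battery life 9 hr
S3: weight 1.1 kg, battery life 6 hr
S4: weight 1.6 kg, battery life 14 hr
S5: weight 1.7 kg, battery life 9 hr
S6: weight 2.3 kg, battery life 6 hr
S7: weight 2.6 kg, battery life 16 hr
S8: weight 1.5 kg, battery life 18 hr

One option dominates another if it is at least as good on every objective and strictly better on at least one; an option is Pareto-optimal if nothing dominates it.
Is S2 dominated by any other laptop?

S1 vs S2: weight 2.6≤2.8, battery life 11≥9 — S1 is at least as good on every objective and strictly better on at least one, so S1 dominates S2.

Yes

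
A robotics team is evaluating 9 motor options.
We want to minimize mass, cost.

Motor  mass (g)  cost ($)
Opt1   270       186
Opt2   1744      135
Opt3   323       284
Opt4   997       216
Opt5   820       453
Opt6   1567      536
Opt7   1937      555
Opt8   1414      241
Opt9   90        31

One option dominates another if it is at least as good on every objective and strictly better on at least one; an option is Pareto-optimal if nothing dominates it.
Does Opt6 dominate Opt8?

No

Opt6 vs Opt8: Opt6 is worse on mass (1567 vs 1414), so it does not dominate Opt8.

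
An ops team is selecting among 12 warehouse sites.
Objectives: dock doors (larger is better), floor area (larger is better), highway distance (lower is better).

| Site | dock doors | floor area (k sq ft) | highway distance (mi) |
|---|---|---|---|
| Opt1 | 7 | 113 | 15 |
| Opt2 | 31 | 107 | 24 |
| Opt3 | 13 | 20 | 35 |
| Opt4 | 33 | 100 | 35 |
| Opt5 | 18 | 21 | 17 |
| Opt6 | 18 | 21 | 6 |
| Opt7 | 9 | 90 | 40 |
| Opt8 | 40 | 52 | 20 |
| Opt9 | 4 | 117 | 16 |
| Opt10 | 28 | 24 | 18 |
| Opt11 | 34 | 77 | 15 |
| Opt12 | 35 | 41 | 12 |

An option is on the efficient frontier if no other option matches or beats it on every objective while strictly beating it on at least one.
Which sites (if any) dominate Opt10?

Opt11, Opt12

Opt11: dock doors 34≥28, floor area 77≥24, highway distance 15≤18 — dominates Opt10.
Opt12: dock doors 35≥28, floor area 41≥24, highway distance 12≤18 — dominates Opt10.
Others (Opt1, Opt2, Opt3, Opt4, Opt5, Opt6, Opt7, Opt8, Opt9) are each worse than Opt10 on at least one objective.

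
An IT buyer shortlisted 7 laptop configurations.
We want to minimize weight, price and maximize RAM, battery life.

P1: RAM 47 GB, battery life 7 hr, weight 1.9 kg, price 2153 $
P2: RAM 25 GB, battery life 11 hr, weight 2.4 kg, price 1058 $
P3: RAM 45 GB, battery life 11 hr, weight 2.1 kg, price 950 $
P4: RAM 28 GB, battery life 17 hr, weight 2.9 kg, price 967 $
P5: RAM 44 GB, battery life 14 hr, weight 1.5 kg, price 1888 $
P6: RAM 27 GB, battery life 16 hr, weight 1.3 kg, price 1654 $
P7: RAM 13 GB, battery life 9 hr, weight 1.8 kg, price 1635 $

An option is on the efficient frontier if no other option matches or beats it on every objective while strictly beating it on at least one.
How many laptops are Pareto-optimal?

6

P1: not dominated (best RAM).
P2: dominated by P3 (RAM 45≥25, battery life 11≥11, weight 2.1≤2.4, price 950≤1058).
P3: not dominated (best price).
P4: not dominated (best battery life).
P5: not dominated.
P6: not dominated (best weight).
P7: not dominated.
Pareto-optimal: P1, P3, P4, P5, P6, P7 → 6.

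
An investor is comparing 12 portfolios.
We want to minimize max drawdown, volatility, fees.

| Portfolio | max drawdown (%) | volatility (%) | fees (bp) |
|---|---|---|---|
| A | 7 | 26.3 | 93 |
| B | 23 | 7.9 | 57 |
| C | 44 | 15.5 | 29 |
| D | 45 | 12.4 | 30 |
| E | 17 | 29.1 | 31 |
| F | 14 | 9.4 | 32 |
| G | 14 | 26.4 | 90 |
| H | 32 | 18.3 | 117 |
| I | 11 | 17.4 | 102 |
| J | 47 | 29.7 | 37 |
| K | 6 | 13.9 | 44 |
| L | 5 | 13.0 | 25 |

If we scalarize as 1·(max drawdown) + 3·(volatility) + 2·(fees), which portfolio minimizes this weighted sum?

A: 1·7 + 3·26.3 + 2·93 = 271.9
B: 1·23 + 3·7.9 + 2·57 = 160.7
C: 1·44 + 3·15.5 + 2·29 = 148.5
D: 1·45 + 3·12.4 + 2·30 = 142.2
E: 1·17 + 3·29.1 + 2·31 = 166.3
F: 1·14 + 3·9.4 + 2·32 = 106.2
G: 1·14 + 3·26.4 + 2·90 = 273.2
H: 1·32 + 3·18.3 + 2·117 = 320.9
I: 1·11 + 3·17.4 + 2·102 = 267.2
J: 1·47 + 3·29.7 + 2·37 = 210.1
K: 1·6 + 3·13.9 + 2·44 = 135.7
L: 1·5 + 3·13.0 + 2·25 = 94.0
Lowest: L at 94.0.

L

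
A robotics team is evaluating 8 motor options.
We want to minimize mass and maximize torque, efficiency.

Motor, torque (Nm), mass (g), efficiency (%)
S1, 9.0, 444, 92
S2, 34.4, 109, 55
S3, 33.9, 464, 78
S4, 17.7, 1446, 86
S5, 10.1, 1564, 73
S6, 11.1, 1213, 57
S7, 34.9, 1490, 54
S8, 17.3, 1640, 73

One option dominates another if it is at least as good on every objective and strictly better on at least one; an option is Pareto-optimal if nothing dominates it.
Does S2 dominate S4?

No

S2 vs S4: S2 is worse on efficiency (55 vs 86), so it does not dominate S4.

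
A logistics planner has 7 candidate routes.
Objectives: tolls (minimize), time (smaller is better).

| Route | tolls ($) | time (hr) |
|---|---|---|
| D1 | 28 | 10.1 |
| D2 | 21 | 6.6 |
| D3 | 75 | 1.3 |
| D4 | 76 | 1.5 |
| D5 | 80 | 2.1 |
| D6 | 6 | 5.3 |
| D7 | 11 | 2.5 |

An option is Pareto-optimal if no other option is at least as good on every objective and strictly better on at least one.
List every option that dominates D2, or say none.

D6: tolls 6≤21, time 5.3≤6.6 — dominates D2.
D7: tolls 11≤21, time 2.5≤6.6 — dominates D2.
Others (D1, D3, D4, D5) are each worse than D2 on at least one objective.

D6, D7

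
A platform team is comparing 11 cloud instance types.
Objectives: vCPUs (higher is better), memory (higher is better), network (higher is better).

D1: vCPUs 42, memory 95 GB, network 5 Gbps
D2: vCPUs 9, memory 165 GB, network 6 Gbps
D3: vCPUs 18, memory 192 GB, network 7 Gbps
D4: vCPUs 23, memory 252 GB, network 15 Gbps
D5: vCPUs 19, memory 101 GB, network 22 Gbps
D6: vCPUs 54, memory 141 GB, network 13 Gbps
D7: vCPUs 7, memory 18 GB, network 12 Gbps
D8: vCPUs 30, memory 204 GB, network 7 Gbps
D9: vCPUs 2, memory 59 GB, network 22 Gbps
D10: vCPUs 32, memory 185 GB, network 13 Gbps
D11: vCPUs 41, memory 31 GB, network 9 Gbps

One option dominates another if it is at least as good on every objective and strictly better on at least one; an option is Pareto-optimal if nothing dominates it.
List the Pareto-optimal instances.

D1: dominated by D6 (vCPUs 54≥42, memory 141≥95, network 13≥5).
D2: dominated by D3 (vCPUs 18≥9, memory 192≥165, network 7≥6).
D3: dominated by D4 (vCPUs 23≥18, memory 252≥192, network 15≥7).
D4: not dominated (best memory).
D5: not dominated.
D6: not dominated (best vCPUs).
D7: dominated by D4 (vCPUs 23≥7, memory 252≥18, network 15≥12).
D8: not dominated.
D9: dominated by D5 (vCPUs 19≥2, memory 101≥59, network 22≥22).
D10: not dominated.
D11: dominated by D6 (vCPUs 54≥41, memory 141≥31, network 13≥9).

D4, D5, D6, D8, D10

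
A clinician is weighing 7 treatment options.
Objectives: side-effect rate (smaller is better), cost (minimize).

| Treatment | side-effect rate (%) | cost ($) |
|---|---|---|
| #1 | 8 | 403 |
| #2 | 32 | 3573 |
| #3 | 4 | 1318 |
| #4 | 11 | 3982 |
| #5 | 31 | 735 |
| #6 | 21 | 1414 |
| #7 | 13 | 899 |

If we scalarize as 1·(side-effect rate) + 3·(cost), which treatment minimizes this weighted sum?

#1: 1·8 + 3·403 = 1217
#2: 1·32 + 3·3573 = 10751
#3: 1·4 + 3·1318 = 3958
#4: 1·11 + 3·3982 = 11957
#5: 1·31 + 3·735 = 2236
#6: 1·21 + 3·1414 = 4263
#7: 1·13 + 3·899 = 2710
Lowest: #1 at 1217.

#1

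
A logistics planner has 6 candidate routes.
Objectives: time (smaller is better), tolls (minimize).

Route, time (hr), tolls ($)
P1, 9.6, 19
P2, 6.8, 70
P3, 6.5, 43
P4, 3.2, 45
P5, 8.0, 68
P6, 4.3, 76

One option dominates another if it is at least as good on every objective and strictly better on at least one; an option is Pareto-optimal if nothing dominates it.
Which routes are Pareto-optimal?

P1, P3, P4

P1: not dominated (best tolls).
P2: dominated by P3 (time 6.5≤6.8, tolls 43≤70).
P3: not dominated.
P4: not dominated (best time).
P5: dominated by P3 (time 6.5≤8.0, tolls 43≤68).
P6: dominated by P4 (time 3.2≤4.3, tolls 45≤76).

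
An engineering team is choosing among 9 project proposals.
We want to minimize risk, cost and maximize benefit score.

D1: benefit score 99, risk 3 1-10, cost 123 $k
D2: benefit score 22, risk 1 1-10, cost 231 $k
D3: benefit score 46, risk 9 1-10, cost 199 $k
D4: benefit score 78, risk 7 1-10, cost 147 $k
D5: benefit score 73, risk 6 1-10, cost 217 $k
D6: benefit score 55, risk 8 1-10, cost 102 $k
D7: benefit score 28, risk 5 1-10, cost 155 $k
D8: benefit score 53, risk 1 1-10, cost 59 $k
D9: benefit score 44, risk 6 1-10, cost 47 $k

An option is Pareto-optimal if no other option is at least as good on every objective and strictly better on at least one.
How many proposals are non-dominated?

D1: not dominated (best benefit score).
D2: dominated by D8 (benefit score 53≥22, risk 1≤1, cost 59≤231).
D3: dominated by D1 (benefit score 99≥46, risk 3≤9, cost 123≤199).
D4: dominated by D1 (benefit score 99≥78, risk 3≤7, cost 123≤147).
D5: dominated by D1 (benefit score 99≥73, risk 3≤6, cost 123≤217).
D6: not dominated.
D7: dominated by D1 (benefit score 99≥28, risk 3≤5, cost 123≤155).
D8: not dominated.
D9: not dominated (best cost).
Pareto-optimal: D1, D6, D8, D9 → 4.

4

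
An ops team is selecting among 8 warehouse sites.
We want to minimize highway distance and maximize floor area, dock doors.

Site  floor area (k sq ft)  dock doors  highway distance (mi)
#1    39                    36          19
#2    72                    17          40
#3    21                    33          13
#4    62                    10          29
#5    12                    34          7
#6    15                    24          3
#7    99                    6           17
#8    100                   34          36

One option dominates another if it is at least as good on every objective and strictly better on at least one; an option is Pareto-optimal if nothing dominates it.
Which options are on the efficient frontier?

#1, #3, #4, #5, #6, #7, #8

#1: not dominated (best dock doors).
#2: dominated by #8 (floor area 100≥72, dock doors 34≥17, highway distance 36≤40).
#3: not dominated.
#4: not dominated.
#5: not dominated.
#6: not dominated (best highway distance).
#7: not dominated.
#8: not dominated (best floor area).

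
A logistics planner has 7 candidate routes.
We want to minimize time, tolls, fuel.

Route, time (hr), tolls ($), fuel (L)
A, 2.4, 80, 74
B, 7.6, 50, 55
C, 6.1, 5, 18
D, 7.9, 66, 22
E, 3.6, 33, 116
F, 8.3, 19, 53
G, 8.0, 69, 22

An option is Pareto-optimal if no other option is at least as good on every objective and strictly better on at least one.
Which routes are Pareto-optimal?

A: not dominated (best time).
B: dominated by C (time 6.1≤7.6, tolls 5≤50, fuel 18≤55).
C: not dominated (best tolls).
D: dominated by C (time 6.1≤7.9, tolls 5≤66, fuel 18≤22).
E: not dominated.
F: dominated by C (time 6.1≤8.3, tolls 5≤19, fuel 18≤53).
G: dominated by C (time 6.1≤8.0, tolls 5≤69, fuel 18≤22).

A, C, E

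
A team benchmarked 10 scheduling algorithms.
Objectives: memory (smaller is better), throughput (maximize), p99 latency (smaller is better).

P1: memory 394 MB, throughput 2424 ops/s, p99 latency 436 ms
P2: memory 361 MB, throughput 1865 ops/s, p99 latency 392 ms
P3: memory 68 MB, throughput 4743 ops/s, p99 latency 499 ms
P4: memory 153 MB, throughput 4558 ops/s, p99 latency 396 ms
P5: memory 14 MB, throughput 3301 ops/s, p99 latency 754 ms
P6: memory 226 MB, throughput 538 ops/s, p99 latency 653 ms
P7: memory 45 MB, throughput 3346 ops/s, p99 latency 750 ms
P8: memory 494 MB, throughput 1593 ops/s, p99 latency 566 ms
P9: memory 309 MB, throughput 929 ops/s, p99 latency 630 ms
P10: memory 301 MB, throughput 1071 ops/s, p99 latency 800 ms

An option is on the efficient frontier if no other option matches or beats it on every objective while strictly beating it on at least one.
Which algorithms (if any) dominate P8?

P1: memory 394≤494, throughput 2424≥1593, p99 latency 436≤566 — dominates P8.
P2: memory 361≤494, throughput 1865≥1593, p99 latency 392≤566 — dominates P8.
P3: memory 68≤494, throughput 4743≥1593, p99 latency 499≤566 — dominates P8.
P4: memory 153≤494, throughput 4558≥1593, p99 latency 396≤566 — dominates P8.
Others (P5, P6, P7, P9, P10) are each worse than P8 on at least one objective.

P1, P2, P3, P4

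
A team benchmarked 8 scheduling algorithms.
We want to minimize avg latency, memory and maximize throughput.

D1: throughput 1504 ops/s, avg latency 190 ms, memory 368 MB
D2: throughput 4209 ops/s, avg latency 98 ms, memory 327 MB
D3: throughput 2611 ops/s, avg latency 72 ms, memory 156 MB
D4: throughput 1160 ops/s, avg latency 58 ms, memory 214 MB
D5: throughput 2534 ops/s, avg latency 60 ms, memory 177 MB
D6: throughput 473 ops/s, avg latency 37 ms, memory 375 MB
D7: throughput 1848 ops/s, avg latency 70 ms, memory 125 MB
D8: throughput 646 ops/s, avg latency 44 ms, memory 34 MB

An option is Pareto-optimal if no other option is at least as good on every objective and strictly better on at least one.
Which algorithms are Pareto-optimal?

D1: dominated by D2 (throughput 4209≥1504, avg latency 98≤190, memory 327≤368).
D2: not dominated (best throughput).
D3: not dominated.
D4: not dominated.
D5: not dominated.
D6: not dominated (best avg latency).
D7: not dominated.
D8: not dominated (best memory).

D2, D3, D4, D5, D6, D7, D8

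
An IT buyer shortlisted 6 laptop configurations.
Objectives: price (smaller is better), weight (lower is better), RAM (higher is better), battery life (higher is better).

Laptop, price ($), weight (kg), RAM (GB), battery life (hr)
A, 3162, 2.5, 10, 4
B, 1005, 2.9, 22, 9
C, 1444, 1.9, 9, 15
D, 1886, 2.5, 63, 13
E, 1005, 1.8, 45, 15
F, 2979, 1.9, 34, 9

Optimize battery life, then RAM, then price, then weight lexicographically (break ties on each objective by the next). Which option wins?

E

First maximize battery life: best is 15, kept {C, E}.
Then maximize RAM: best is 45, kept {E}.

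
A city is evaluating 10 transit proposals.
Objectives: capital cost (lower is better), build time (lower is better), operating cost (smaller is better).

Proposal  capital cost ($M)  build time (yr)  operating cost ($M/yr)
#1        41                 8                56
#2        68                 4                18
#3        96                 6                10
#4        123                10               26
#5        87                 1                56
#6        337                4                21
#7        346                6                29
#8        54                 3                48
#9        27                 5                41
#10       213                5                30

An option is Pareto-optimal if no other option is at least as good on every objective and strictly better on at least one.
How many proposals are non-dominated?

#1: dominated by #9 (capital cost 27≤41, build time 5≤8, operating cost 41≤56).
#2: not dominated.
#3: not dominated (best operating cost).
#4: dominated by #2 (capital cost 68≤123, build time 4≤10, operating cost 18≤26).
#5: not dominated (best build time).
#6: dominated by #2 (capital cost 68≤337, build time 4≤4, operating cost 18≤21).
#7: dominated by #2 (capital cost 68≤346, build time 4≤6, operating cost 18≤29).
#8: not dominated.
#9: not dominated (best capital cost).
#10: dominated by #2 (capital cost 68≤213, build time 4≤5, operating cost 18≤30).
Pareto-optimal: #2, #3, #5, #8, #9 → 5.

5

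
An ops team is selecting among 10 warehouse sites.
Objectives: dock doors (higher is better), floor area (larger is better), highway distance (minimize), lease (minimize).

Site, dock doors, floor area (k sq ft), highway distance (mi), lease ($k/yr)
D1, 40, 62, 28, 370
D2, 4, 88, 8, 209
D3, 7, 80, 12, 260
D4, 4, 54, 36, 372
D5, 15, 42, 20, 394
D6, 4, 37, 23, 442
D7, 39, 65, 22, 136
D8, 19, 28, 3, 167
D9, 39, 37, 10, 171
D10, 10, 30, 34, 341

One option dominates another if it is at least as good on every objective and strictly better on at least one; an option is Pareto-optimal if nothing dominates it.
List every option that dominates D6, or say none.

D2, D3, D5, D7, D9

D2: dock doors 4≥4, floor area 88≥37, highway distance 8≤23, lease 209≤442 — dominates D6.
D3: dock doors 7≥4, floor area 80≥37, highway distance 12≤23, lease 260≤442 — dominates D6.
D5: dock doors 15≥4, floor area 42≥37, highway distance 20≤23, lease 394≤442 — dominates D6.
D7: dock doors 39≥4, floor area 65≥37, highway distance 22≤23, lease 136≤442 — dominates D6.
D9: dock doors 39≥4, floor area 37≥37, highway distance 10≤23, lease 171≤442 — dominates D6.
Others (D1, D4, D8, D10) are each worse than D6 on at least one objective.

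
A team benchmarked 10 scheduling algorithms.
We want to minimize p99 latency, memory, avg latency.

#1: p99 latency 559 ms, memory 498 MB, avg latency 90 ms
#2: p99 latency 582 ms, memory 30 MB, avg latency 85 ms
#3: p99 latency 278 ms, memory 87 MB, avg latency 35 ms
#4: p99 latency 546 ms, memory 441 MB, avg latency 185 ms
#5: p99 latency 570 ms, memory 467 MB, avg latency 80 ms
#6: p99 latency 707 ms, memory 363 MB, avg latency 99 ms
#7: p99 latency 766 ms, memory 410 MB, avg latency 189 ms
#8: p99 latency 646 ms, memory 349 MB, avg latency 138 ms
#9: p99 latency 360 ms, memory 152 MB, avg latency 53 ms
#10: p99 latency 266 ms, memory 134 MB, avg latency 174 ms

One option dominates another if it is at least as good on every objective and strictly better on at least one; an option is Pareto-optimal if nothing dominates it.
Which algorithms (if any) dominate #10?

#1: worse on p99 latency (559 vs 266).
#2: worse on p99 latency (582 vs 266).
#3: worse on p99 latency (278 vs 266).
#4: worse on p99 latency (546 vs 266).
#5: worse on p99 latency (570 vs 266).
#6: worse on p99 latency (707 vs 266).
#7: worse on p99 latency (766 vs 266).
#8: worse on p99 latency (646 vs 266).
#9: worse on p99 latency (360 vs 266).
No option dominates #10.

none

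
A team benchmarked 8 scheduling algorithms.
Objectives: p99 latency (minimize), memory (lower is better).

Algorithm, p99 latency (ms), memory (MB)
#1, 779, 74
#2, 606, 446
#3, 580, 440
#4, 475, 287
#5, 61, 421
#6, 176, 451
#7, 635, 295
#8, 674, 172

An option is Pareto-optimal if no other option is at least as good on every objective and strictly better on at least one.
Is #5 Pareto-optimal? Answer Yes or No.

Yes

#1: worse on p99 latency (779 vs 61).
#2: worse on p99 latency (606 vs 61).
#3: worse on p99 latency (580 vs 61).
#4: worse on p99 latency (475 vs 61).
#6: worse on p99 latency (176 vs 61).
#7: worse on p99 latency (635 vs 61).
#8: worse on p99 latency (674 vs 61).
No option is at least as good as #5 on every objective and strictly better on one.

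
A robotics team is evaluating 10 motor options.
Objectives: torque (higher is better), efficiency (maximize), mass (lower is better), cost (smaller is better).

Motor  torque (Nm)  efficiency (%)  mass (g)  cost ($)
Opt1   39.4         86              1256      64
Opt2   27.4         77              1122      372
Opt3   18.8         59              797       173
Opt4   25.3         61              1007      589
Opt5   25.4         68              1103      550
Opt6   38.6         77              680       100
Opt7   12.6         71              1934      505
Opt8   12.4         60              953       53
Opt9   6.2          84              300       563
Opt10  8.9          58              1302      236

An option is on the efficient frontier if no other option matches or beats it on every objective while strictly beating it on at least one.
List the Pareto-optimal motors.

Opt1, Opt6, Opt8, Opt9

Opt1: not dominated (best torque).
Opt2: dominated by Opt6 (torque 38.6≥27.4, efficiency 77≥77, mass 680≤1122, cost 100≤372).
Opt3: dominated by Opt6 (torque 38.6≥18.8, efficiency 77≥59, mass 680≤797, cost 100≤173).
Opt4: dominated by Opt6 (torque 38.6≥25.3, efficiency 77≥61, mass 680≤1007, cost 100≤589).
Opt5: dominated by Opt6 (torque 38.6≥25.4, efficiency 77≥68, mass 680≤1103, cost 100≤550).
Opt6: not dominated.
Opt7: dominated by Opt1 (torque 39.4≥12.6, efficiency 86≥71, mass 1256≤1934, cost 64≤505).
Opt8: not dominated (best cost).
Opt9: not dominated (best mass).
Opt10: dominated by Opt1 (torque 39.4≥8.9, efficiency 86≥58, mass 1256≤1302, cost 64≤236).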